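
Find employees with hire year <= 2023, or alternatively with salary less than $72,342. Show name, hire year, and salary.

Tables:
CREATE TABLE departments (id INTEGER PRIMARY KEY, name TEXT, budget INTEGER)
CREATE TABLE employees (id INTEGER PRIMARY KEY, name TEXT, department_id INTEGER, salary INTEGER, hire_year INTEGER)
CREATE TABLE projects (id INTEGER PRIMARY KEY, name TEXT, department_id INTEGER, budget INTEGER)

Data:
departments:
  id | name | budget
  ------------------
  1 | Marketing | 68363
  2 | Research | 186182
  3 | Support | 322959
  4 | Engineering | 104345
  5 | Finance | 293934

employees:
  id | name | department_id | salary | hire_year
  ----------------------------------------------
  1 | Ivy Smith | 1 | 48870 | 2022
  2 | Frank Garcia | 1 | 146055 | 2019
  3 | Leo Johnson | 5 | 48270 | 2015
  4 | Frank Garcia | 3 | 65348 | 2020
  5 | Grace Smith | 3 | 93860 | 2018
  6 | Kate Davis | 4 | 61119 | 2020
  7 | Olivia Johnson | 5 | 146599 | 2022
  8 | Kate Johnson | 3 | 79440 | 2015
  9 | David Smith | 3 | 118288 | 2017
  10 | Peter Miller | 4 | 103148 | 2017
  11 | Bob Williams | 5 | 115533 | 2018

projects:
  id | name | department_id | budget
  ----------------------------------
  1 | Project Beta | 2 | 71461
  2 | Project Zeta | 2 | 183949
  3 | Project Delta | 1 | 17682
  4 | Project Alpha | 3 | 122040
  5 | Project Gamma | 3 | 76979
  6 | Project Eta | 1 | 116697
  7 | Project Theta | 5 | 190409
SELECT name, hire_year, salary FROM employees WHERE hire_year <= 2023 OR salary < 72342

Execution result:
name | hire_year | salary
Ivy Smith | 2022 | 48870
Frank Garcia | 2019 | 146055
Leo Johnson | 2015 | 48270
Frank Garcia | 2020 | 65348
Grace Smith | 2018 | 93860
Kate Davis | 2020 | 61119
Olivia Johnson | 2022 | 146599
Kate Johnson | 2015 | 79440
David Smith | 2017 | 118288
Peter Miller | 2017 | 103148
Bob Williams | 2018 | 115533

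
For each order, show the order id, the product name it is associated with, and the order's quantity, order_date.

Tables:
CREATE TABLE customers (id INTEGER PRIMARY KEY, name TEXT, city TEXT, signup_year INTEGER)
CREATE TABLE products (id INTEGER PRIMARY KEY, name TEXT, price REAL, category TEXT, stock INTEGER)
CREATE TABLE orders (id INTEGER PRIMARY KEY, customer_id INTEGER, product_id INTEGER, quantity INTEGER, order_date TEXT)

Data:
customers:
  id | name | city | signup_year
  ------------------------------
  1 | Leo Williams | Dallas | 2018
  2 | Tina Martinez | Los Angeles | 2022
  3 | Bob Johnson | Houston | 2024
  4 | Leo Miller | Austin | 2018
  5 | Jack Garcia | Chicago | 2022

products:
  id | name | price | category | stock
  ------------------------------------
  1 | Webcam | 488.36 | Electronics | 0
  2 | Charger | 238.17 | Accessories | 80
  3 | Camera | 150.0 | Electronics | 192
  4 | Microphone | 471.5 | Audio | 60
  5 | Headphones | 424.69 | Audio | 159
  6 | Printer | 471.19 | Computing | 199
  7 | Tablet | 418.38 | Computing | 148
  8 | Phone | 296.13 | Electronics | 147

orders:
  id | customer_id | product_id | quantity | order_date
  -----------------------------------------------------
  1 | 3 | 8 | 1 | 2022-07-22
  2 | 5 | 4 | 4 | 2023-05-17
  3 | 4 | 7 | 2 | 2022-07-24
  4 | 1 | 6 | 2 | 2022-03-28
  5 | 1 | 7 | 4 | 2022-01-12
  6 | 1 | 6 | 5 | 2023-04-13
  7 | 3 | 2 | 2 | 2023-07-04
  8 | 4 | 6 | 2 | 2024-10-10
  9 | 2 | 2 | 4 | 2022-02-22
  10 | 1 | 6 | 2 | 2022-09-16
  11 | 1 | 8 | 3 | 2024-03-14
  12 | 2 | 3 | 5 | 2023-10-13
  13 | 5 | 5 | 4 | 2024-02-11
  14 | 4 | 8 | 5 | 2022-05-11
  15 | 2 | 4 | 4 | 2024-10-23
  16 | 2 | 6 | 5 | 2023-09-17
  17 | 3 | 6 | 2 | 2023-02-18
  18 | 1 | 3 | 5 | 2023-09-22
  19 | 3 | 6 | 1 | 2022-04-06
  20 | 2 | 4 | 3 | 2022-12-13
SELECT c.id, p.name AS product, c.quantity, c.order_date FROM orders c JOIN products p ON c.product_id = p.id

Execution result:
id | product | quantity | order_date
1 | Phone | 1 | 2022-07-22
2 | Microphone | 4 | 2023-05-17
3 | Tablet | 2 | 2022-07-24
4 | Printer | 2 | 2022-03-28
5 | Tablet | 4 | 2022-01-12
6 | Printer | 5 | 2023-04-13
7 | Charger | 2 | 2023-07-04
8 | Printer | 2 | 2024-10-10
9 | Charger | 4 | 2022-02-22
10 | Printer | 2 | 2022-09-16
11 | Phone | 3 | 2024-03-14
12 | Camera | 5 | 2023-10-13
13 | Headphones | 4 | 2024-02-11
14 | Phone | 5 | 2022-05-11
15 | Microphone | 4 | 2024-10-23
16 | Printer | 5 | 2023-09-17
17 | Printer | 2 | 2023-02-18
18 | Camera | 5 | 2023-09-22
19 | Printer | 1 | 2022-04-06
20 | Microphone | 3 | 2022-12-13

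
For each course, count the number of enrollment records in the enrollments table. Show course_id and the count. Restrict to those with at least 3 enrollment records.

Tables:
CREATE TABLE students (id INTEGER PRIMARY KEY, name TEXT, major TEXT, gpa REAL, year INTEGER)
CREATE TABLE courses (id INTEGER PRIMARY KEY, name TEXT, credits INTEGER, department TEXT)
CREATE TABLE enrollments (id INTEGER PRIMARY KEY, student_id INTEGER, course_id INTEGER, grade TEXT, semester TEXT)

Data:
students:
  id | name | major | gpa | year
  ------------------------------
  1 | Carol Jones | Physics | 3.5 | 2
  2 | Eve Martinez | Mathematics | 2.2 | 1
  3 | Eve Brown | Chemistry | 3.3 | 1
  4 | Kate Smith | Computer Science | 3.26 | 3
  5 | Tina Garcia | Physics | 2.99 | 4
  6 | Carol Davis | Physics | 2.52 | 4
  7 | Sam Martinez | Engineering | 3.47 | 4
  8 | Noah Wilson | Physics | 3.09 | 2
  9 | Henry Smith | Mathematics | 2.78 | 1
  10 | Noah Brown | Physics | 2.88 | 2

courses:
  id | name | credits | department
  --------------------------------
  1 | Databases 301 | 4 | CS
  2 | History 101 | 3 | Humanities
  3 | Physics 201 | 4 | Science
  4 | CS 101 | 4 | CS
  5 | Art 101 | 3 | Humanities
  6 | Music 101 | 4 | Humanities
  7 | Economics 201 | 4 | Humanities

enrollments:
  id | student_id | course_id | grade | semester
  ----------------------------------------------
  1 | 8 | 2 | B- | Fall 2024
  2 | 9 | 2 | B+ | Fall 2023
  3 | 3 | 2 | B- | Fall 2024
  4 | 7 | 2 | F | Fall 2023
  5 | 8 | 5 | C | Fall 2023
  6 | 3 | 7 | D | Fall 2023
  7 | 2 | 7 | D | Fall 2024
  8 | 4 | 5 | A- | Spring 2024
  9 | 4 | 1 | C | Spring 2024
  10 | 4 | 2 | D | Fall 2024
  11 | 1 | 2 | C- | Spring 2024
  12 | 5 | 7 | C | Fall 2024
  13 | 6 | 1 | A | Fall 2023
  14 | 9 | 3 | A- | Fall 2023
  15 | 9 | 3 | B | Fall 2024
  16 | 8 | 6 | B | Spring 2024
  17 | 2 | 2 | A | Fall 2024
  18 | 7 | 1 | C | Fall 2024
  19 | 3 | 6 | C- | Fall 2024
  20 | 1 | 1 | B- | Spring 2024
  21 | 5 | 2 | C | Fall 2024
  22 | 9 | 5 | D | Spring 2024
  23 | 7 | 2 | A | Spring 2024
SELECT course_id, COUNT(*) AS enrollment_count FROM enrollments GROUP BY course_id HAVING COUNT(*) >= 3

Execution result:
course_id | enrollment_count
1 | 4
2 | 9
5 | 3
7 | 3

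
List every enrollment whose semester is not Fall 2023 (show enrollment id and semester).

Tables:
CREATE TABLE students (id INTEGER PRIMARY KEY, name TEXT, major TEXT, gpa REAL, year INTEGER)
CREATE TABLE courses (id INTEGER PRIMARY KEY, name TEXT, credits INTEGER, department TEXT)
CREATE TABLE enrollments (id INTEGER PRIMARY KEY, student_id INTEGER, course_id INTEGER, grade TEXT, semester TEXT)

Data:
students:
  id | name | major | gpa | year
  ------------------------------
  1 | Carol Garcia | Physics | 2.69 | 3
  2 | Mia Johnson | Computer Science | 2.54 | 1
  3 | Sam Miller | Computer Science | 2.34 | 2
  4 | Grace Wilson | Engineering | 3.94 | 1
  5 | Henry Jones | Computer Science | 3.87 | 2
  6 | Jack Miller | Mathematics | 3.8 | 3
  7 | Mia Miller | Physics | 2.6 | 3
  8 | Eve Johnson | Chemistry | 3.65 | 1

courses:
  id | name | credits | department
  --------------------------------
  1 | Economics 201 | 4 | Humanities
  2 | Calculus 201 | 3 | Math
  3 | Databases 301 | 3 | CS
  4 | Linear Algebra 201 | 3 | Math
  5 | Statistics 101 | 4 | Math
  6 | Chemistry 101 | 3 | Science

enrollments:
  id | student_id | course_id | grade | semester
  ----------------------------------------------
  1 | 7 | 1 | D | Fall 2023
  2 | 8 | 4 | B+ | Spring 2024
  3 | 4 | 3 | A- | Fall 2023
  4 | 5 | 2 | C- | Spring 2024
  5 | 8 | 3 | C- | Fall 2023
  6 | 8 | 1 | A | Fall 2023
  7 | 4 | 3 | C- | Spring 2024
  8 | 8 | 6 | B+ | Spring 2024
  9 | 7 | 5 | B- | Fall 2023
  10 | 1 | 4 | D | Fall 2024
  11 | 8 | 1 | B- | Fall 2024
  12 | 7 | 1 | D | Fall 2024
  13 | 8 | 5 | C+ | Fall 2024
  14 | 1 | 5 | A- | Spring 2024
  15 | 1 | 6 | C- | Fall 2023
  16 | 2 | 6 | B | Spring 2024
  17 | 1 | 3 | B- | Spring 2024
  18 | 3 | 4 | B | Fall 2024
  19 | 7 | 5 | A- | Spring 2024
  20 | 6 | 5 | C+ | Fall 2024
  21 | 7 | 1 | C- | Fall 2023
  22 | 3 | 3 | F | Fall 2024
SELECT id, semester FROM enrollments WHERE semester <> 'Fall 2023'

Execution result:
id | semester
2 | Spring 2024
4 | Spring 2024
7 | Spring 2024
8 | Spring 2024
10 | Fall 2024
11 | Fall 2024
12 | Fall 2024
13 | Fall 2024
14 | Spring 2024
16 | Spring 2024
17 | Spring 2024
18 | Fall 2024
19 | Spring 2024
20 | Fall 2024
22 | Fall 2024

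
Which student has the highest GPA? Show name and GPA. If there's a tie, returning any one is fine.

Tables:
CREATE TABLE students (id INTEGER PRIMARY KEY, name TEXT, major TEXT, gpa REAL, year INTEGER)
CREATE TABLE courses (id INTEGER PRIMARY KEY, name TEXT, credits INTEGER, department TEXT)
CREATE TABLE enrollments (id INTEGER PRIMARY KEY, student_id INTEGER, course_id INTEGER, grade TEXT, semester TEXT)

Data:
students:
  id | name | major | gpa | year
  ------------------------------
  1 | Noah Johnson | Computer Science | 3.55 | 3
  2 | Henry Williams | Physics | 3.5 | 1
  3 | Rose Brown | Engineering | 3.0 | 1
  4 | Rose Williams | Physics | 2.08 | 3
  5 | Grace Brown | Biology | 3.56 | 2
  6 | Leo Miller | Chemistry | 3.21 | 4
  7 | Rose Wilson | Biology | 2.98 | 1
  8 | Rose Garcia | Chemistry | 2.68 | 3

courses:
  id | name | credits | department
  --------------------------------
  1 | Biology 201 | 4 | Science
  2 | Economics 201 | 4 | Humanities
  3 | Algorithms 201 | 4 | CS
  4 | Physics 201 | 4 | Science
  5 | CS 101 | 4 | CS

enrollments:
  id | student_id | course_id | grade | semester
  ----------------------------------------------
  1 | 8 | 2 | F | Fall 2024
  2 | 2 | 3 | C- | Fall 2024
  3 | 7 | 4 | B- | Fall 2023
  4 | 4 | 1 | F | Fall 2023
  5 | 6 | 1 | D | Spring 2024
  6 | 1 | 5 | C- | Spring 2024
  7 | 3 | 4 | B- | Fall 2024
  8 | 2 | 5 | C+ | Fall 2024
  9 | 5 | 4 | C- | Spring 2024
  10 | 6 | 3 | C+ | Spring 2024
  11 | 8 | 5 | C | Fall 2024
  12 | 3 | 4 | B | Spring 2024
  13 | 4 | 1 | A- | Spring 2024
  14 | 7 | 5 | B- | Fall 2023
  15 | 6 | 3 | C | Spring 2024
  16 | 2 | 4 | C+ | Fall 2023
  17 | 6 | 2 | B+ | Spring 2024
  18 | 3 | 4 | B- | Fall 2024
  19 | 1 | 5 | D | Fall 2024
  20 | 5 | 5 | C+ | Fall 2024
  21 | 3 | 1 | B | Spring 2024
SELECT name, gpa FROM students ORDER BY gpa DESC LIMIT 1

Execution result:
name | gpa
Grace Brown | 3.56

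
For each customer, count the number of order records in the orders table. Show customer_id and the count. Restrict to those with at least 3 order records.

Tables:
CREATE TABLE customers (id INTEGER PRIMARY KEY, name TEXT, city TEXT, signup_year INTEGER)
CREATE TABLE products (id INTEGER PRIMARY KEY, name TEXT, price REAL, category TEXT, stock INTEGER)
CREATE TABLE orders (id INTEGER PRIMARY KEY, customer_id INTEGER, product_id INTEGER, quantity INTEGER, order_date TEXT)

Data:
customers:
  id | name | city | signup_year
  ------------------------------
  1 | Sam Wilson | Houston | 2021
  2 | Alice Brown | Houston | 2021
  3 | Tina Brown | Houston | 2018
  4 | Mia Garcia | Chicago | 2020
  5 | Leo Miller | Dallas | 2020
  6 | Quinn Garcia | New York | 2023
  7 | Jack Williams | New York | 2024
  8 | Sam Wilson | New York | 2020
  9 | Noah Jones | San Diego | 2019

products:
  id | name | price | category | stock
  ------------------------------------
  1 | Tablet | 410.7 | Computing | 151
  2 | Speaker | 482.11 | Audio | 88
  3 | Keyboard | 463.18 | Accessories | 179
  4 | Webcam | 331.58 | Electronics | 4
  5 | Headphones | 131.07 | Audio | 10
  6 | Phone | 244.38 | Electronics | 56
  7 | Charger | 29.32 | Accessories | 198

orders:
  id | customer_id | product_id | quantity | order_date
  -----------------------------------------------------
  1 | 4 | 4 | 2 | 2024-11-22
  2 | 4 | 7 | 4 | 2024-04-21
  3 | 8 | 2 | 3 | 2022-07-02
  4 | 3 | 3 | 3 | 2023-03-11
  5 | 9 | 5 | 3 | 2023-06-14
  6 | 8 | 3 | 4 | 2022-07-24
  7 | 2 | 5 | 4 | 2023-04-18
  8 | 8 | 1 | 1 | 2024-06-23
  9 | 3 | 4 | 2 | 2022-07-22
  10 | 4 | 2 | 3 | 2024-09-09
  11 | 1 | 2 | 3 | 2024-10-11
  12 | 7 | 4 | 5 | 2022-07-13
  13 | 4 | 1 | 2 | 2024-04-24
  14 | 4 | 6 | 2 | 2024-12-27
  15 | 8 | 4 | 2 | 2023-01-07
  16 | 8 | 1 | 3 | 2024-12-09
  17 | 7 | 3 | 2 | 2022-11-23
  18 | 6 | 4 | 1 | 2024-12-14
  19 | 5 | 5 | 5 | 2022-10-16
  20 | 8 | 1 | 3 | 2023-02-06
SELECT customer_id, COUNT(*) AS order_count FROM orders GROUP BY customer_id HAVING COUNT(*) >= 3

Execution result:
customer_id | order_count
4 | 5
8 | 6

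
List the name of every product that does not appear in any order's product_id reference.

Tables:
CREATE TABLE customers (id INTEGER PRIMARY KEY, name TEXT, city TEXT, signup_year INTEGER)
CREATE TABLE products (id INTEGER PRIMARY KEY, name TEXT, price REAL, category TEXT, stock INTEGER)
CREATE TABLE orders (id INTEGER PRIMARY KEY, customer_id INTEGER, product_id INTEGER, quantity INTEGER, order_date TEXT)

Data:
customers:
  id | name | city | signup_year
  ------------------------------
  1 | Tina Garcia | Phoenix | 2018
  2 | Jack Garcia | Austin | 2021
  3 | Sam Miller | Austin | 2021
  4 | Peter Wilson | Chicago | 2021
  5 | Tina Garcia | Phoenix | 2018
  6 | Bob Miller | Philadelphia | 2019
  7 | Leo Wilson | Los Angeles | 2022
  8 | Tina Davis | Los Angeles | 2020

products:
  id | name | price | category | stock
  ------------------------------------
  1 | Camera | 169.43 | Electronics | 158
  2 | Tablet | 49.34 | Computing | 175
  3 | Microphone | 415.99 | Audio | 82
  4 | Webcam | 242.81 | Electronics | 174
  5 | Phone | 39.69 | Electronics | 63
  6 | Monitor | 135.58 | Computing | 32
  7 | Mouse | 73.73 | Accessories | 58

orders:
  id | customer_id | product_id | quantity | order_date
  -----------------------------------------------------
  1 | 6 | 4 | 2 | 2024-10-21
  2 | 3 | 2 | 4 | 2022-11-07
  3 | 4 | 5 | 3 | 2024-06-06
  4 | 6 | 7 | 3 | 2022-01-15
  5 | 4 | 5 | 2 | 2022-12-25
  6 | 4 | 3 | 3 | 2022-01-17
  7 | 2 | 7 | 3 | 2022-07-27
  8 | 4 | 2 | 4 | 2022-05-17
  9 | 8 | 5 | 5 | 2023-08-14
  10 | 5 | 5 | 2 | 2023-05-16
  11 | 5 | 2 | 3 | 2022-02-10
SELECT p.name FROM products p LEFT JOIN orders c ON c.product_id = p.id WHERE c.id IS NULL

Execution result:
name
Camera
Monitor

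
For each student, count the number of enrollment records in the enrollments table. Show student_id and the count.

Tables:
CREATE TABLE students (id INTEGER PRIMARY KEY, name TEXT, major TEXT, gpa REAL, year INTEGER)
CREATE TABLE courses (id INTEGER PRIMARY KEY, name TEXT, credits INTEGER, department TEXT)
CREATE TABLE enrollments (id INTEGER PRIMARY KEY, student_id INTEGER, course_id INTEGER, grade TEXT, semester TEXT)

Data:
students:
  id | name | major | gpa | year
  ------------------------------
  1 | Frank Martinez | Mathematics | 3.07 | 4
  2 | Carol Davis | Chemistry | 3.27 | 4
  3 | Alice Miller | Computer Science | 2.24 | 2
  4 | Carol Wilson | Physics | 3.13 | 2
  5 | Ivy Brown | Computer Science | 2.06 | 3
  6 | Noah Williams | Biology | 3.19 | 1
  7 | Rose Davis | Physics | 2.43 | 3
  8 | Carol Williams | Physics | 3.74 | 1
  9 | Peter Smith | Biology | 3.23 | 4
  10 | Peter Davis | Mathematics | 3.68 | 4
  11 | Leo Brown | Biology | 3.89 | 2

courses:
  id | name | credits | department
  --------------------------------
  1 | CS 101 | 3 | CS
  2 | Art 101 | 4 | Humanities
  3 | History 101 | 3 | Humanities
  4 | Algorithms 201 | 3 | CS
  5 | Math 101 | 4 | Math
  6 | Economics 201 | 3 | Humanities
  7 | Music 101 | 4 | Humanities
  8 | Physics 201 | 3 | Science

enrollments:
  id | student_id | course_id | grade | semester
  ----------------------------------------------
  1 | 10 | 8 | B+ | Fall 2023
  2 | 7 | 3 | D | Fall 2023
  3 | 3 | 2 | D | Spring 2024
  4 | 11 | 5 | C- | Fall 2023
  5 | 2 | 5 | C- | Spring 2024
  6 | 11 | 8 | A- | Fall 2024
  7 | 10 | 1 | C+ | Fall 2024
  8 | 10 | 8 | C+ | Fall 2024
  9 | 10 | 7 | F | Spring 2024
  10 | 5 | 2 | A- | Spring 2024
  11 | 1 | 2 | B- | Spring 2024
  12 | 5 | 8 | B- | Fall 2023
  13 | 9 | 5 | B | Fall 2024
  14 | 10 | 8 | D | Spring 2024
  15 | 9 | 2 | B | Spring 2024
SELECT student_id, COUNT(*) AS enrollment_count FROM enrollments GROUP BY student_id

Execution result:
student_id | enrollment_count
1 | 1
2 | 1
3 | 1
5 | 2
7 | 1
9 | 2
10 | 5
11 | 2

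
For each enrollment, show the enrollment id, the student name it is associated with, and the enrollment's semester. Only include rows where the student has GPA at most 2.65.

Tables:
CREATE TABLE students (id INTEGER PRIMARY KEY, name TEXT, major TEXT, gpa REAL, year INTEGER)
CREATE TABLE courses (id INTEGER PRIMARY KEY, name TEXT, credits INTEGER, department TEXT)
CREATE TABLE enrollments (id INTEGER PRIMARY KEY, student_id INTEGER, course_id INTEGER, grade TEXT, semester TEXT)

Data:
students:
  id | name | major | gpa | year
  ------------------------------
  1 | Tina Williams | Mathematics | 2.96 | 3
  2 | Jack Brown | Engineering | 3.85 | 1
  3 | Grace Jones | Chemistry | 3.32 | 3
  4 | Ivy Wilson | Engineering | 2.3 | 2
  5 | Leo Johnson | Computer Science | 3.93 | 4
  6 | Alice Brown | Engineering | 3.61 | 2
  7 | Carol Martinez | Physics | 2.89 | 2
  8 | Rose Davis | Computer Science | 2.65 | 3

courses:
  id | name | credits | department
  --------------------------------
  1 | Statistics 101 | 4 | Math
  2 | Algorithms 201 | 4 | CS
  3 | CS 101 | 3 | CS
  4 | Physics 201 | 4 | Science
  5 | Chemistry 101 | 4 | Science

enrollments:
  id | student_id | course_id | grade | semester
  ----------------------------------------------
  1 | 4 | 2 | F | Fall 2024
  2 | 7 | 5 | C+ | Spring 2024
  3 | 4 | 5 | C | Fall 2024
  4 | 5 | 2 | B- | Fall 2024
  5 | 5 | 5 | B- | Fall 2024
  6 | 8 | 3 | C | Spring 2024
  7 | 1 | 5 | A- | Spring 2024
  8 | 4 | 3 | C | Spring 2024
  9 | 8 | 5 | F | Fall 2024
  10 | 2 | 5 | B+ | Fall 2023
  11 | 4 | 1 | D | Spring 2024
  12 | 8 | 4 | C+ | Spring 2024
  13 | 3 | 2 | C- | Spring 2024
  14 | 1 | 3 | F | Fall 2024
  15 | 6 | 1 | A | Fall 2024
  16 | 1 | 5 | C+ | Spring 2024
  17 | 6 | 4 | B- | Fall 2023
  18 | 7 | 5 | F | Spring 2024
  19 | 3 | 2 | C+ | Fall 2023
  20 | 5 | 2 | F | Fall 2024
SELECT c.id, p.name AS student, c.semester FROM enrollments c JOIN students p ON c.student_id = p.id WHERE p.gpa <= 2.65

Execution result:
id | student | semester
1 | Ivy Wilson | Fall 2024
3 | Ivy Wilson | Fall 2024
6 | Rose Davis | Spring 2024
8 | Ivy Wilson | Spring 2024
9 | Rose Davis | Fall 2024
11 | Ivy Wilson | Spring 2024
12 | Rose Davis | Spring 2024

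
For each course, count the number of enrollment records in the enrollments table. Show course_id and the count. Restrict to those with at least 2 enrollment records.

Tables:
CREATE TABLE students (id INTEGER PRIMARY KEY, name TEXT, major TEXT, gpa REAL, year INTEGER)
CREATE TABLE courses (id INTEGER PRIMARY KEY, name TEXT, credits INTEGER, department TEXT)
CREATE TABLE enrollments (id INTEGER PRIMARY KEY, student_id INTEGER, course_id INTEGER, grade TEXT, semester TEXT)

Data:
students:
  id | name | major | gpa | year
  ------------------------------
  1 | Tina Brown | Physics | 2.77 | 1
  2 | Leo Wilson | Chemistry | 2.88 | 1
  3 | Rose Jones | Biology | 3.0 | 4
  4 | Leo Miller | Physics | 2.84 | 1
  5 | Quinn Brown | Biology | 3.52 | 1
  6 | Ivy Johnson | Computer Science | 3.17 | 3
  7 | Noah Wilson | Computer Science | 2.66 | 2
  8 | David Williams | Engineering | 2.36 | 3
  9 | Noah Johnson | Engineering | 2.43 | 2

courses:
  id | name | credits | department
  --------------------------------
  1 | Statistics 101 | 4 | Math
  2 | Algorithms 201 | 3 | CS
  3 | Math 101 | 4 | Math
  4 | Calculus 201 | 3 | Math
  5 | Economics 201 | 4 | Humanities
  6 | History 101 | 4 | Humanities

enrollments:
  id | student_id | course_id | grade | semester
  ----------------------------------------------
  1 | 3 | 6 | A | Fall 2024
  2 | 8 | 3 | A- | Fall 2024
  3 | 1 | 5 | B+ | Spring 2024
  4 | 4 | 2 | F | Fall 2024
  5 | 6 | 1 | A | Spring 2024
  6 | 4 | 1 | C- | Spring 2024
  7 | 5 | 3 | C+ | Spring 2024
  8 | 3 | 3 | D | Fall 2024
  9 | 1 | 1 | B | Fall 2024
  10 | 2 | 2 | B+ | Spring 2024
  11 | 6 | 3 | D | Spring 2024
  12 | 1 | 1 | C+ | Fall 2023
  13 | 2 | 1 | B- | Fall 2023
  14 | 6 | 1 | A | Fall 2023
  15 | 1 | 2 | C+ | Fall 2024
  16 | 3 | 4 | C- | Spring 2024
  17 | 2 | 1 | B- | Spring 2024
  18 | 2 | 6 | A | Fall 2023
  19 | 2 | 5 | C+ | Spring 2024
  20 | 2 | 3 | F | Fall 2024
SELECT course_id, COUNT(*) AS enrollment_count FROM enrollments GROUP BY course_id HAVING COUNT(*) >= 2

Execution result:
course_id | enrollment_count
1 | 7
2 | 3
3 | 5
5 | 2
6 | 2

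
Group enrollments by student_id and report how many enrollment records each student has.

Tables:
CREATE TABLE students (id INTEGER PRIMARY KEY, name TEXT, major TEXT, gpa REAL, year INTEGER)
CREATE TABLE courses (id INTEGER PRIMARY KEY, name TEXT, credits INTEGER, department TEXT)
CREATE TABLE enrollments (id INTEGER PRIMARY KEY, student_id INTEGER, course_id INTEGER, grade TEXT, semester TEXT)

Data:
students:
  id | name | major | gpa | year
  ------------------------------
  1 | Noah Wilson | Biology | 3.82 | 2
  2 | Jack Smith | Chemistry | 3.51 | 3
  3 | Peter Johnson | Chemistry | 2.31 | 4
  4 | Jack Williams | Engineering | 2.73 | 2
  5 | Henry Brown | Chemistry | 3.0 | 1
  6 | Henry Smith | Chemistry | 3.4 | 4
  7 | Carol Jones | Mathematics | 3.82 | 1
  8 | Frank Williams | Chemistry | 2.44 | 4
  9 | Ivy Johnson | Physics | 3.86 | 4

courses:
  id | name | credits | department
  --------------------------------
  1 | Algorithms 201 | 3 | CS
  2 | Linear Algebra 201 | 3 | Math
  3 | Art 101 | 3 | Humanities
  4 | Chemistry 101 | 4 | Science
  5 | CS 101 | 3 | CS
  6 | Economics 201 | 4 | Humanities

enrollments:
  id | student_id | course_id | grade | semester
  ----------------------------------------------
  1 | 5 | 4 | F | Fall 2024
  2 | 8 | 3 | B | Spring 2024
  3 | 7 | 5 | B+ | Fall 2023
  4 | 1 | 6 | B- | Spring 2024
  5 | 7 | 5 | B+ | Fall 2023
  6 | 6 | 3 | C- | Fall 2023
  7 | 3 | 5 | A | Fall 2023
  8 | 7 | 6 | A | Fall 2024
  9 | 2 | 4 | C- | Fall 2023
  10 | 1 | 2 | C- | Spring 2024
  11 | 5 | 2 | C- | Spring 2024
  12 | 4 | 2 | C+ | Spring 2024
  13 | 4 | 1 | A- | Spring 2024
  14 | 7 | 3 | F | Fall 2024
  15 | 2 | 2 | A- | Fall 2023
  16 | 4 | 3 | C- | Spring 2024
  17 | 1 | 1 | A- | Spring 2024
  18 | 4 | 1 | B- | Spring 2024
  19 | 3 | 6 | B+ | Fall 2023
SELECT student_id, COUNT(*) AS enrollment_count FROM enrollments GROUP BY student_id

Execution result:
student_id | enrollment_count
1 | 3
2 | 2
3 | 2
4 | 4
5 | 2
6 | 1
7 | 4
8 | 1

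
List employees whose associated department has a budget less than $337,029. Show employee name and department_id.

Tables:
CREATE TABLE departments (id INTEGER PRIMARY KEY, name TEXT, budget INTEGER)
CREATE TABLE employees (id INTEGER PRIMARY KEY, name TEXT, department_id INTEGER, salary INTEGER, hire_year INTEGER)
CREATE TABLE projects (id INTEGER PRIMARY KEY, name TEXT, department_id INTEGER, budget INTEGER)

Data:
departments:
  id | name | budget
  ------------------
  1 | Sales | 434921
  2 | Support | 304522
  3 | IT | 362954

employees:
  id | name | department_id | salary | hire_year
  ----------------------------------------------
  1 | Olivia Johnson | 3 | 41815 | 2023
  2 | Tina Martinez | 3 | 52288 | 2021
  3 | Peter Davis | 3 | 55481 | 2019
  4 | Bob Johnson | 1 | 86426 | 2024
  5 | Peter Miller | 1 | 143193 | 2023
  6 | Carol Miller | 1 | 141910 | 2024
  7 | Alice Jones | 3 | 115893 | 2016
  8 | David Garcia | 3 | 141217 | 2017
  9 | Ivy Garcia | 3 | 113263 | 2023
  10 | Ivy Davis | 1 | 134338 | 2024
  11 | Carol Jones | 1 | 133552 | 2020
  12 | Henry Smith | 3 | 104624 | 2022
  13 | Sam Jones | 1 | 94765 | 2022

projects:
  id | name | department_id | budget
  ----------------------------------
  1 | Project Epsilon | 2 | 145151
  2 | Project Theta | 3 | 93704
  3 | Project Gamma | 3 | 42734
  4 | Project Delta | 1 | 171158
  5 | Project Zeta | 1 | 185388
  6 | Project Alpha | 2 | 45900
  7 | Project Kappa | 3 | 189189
SELECT name, department_id FROM employees WHERE department_id IN (SELECT id FROM departments WHERE budget < 337029)

Execution result:
(no rows)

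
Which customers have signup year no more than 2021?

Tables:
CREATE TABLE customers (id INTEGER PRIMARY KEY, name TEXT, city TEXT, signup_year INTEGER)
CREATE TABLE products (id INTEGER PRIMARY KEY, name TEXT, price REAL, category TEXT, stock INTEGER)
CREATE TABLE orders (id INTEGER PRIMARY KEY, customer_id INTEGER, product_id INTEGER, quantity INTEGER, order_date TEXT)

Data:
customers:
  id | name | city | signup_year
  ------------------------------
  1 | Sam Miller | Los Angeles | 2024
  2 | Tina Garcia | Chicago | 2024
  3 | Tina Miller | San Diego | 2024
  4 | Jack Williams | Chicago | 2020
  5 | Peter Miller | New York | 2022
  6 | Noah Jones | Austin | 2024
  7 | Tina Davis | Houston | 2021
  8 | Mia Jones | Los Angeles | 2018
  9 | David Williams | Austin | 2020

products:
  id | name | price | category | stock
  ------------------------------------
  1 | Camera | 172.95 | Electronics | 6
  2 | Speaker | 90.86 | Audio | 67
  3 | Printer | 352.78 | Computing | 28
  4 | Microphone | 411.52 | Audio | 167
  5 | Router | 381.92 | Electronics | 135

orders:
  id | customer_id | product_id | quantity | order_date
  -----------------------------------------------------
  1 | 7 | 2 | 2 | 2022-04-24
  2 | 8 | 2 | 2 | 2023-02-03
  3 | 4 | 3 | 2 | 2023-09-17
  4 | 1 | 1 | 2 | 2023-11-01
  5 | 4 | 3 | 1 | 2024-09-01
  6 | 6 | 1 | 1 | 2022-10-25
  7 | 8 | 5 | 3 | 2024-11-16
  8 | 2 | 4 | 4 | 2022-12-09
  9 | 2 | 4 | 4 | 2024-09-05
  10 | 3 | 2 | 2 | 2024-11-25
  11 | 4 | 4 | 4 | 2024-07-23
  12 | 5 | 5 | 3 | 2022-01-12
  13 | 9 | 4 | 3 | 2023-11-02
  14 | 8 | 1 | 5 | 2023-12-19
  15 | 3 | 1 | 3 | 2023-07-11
SELECT name, signup_year FROM customers WHERE signup_year <= 2021

Execution result:
name | signup_year
Jack Williams | 2020
Tina Davis | 2021
Mia Jones | 2018
David Williams | 2020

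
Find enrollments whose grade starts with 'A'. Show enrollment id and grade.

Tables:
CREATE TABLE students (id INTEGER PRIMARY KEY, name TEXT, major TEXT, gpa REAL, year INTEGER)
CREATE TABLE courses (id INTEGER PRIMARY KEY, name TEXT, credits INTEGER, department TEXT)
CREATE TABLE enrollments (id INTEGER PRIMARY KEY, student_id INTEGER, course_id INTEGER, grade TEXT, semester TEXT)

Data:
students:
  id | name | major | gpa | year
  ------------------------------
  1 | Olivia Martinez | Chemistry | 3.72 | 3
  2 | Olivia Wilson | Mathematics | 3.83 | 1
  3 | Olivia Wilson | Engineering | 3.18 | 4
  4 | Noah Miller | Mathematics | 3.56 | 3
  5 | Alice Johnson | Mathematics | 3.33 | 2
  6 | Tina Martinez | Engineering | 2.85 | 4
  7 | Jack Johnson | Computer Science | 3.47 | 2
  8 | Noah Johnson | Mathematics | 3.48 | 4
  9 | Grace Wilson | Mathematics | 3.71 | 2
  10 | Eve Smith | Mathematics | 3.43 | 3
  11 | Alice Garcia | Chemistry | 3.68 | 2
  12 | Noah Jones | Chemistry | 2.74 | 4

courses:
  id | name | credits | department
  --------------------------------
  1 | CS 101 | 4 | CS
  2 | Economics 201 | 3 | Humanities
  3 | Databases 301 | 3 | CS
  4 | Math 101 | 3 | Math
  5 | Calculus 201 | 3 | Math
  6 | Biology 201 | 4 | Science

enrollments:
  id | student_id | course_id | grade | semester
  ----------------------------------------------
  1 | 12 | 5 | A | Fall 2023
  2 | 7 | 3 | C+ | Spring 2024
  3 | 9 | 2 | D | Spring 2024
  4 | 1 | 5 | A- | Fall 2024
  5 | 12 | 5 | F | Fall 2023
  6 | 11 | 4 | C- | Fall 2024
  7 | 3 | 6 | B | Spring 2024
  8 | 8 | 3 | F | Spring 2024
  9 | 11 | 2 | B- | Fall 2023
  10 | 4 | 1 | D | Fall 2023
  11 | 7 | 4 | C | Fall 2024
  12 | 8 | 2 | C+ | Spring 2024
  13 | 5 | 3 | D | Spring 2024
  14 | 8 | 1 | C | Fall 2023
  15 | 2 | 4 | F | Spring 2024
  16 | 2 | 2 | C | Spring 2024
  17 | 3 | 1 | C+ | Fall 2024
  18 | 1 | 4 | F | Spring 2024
SELECT id, grade FROM enrollments WHERE grade LIKE 'A%'

Execution result:
id | grade
1 | A
4 | A-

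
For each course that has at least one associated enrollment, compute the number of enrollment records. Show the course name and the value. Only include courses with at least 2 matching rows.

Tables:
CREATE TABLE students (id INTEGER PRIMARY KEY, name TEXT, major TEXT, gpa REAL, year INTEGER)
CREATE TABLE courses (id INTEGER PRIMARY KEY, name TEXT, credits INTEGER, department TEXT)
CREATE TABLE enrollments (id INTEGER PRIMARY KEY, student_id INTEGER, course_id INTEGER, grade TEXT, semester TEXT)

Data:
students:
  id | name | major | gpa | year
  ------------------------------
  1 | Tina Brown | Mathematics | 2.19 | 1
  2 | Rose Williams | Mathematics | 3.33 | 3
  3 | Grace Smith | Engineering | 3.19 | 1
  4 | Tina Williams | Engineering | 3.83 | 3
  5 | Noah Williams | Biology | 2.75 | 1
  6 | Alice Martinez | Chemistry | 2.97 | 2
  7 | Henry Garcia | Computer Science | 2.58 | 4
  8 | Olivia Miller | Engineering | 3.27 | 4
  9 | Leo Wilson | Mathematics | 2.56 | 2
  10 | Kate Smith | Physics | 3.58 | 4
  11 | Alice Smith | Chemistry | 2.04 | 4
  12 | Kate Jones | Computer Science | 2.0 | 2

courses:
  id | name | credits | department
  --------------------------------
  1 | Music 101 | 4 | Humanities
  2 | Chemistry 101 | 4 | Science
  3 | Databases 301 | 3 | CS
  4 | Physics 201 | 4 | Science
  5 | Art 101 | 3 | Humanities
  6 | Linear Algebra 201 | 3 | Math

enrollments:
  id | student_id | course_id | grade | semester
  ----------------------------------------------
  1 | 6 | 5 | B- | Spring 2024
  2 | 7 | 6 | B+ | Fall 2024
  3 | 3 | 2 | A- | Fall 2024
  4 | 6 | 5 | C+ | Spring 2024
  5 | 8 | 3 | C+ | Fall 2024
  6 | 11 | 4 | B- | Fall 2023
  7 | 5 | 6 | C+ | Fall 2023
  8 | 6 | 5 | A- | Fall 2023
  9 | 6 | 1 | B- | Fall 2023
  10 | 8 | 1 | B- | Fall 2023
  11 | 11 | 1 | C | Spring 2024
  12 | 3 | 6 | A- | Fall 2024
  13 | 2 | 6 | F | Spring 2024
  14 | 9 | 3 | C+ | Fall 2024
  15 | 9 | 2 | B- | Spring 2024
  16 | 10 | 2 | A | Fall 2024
SELECT p.name, COUNT(*) AS n FROM enrollments c JOIN courses p ON c.course_id = p.id GROUP BY p.id, p.name HAVING COUNT(*) >= 2

Execution result:
name | n
Music 101 | 3
Chemistry 101 | 3
Databases 301 | 2
Art 101 | 3
Linear Algebra 201 | 4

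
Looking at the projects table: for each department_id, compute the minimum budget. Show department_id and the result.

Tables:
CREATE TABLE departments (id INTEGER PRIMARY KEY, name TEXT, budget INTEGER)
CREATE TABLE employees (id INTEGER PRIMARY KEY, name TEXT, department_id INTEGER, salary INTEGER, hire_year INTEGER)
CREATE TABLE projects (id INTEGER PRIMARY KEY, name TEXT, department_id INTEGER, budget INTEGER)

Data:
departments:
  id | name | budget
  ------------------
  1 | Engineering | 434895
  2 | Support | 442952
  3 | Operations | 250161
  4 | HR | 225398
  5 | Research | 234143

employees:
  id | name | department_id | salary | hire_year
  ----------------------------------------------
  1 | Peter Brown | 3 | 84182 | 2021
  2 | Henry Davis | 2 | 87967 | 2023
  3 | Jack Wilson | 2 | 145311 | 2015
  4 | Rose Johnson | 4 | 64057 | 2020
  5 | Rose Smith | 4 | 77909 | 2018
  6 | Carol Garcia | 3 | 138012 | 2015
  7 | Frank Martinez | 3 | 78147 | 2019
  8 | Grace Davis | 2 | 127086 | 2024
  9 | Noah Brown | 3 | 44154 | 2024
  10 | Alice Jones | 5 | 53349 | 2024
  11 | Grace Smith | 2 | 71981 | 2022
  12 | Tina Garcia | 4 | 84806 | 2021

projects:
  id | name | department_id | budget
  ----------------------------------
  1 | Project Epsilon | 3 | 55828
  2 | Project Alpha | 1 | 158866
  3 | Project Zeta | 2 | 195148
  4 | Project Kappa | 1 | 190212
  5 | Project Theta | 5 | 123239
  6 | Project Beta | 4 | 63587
SELECT department_id, MIN(budget) AS min_budget FROM projects GROUP BY department_id

Execution result:
department_id | min_budget
1 | 158866
2 | 195148
3 | 55828
4 | 63587
5 | 123239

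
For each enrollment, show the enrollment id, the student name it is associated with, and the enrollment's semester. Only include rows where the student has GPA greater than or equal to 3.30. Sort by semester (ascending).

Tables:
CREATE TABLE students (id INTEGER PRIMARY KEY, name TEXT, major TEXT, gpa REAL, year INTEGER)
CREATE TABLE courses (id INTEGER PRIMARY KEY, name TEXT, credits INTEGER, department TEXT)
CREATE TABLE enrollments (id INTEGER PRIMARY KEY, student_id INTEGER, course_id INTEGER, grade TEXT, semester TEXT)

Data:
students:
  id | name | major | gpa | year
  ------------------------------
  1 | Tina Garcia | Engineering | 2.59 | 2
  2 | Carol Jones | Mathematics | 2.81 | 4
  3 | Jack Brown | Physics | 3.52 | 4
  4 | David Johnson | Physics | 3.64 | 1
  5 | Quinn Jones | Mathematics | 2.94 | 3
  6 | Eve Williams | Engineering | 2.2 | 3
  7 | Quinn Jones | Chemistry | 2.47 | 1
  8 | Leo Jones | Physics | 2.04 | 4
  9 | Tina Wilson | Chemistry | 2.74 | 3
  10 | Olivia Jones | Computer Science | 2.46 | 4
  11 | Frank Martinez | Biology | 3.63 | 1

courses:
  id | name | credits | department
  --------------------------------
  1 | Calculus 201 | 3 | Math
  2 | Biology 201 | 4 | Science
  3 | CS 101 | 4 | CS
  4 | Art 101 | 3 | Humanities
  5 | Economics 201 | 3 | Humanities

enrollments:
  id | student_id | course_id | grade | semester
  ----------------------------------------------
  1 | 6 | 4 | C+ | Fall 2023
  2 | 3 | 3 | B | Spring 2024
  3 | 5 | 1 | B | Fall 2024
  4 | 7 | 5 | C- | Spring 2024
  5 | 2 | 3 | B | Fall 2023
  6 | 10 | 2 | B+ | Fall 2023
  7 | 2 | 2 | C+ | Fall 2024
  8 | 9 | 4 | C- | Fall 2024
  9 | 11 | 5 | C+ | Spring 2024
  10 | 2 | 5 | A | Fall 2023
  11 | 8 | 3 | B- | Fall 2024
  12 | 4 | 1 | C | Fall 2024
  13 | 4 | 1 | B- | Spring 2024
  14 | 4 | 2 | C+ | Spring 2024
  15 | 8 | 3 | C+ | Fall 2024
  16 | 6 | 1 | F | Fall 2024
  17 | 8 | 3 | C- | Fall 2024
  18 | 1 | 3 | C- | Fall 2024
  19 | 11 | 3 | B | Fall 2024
SELECT c.id, p.name AS student, c.semester FROM enrollments c JOIN students p ON c.student_id = p.id WHERE p.gpa >= 3.3 ORDER BY c.semester ASC

Execution result:
id | student | semester
12 | David Johnson | Fall 2024
19 | Frank Martinez | Fall 2024
2 | Jack Brown | Spring 2024
9 | Frank Martinez | Spring 2024
13 | David Johnson | Spring 2024
14 | David Johnson | Spring 2024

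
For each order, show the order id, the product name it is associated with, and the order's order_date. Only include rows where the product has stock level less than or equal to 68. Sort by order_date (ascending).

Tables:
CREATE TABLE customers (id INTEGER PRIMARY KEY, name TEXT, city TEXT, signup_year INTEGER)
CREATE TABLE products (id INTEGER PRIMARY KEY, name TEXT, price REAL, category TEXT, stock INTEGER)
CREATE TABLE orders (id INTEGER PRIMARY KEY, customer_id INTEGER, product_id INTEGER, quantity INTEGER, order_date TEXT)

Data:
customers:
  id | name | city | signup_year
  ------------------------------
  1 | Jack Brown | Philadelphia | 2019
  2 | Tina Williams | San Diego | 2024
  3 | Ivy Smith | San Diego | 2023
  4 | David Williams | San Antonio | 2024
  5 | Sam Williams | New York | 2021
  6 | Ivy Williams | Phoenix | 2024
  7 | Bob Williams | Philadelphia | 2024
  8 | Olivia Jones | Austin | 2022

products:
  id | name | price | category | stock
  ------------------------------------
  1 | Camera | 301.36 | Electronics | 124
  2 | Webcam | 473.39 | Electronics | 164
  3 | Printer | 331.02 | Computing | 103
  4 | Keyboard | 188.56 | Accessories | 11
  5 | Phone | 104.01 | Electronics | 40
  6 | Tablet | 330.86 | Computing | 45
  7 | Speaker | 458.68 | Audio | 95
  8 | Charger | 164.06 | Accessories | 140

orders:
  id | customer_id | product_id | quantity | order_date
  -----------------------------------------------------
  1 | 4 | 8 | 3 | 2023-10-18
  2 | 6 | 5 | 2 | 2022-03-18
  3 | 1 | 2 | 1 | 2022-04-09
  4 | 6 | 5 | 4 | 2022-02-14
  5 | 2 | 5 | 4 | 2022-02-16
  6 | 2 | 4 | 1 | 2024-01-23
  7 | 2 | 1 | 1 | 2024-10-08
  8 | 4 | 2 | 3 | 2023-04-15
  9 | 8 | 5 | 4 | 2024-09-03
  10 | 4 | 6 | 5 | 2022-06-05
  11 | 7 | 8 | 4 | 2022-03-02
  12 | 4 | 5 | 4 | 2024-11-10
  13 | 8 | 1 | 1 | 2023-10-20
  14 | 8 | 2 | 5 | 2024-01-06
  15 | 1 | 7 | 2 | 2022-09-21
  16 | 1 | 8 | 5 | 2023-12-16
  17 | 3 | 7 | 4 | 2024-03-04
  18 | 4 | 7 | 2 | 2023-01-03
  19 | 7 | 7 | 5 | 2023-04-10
SELECT c.id, p.name AS product, c.order_date FROM orders c JOIN products p ON c.product_id = p.id WHERE p.stock <= 68 ORDER BY c.order_date ASC

Execution result:
id | product | order_date
4 | Phone | 2022-02-14
5 | Phone | 2022-02-16
2 | Phone | 2022-03-18
10 | Tablet | 2022-06-05
6 | Keyboard | 2024-01-23
9 | Phone | 2024-09-03
12 | Phone | 2024-11-10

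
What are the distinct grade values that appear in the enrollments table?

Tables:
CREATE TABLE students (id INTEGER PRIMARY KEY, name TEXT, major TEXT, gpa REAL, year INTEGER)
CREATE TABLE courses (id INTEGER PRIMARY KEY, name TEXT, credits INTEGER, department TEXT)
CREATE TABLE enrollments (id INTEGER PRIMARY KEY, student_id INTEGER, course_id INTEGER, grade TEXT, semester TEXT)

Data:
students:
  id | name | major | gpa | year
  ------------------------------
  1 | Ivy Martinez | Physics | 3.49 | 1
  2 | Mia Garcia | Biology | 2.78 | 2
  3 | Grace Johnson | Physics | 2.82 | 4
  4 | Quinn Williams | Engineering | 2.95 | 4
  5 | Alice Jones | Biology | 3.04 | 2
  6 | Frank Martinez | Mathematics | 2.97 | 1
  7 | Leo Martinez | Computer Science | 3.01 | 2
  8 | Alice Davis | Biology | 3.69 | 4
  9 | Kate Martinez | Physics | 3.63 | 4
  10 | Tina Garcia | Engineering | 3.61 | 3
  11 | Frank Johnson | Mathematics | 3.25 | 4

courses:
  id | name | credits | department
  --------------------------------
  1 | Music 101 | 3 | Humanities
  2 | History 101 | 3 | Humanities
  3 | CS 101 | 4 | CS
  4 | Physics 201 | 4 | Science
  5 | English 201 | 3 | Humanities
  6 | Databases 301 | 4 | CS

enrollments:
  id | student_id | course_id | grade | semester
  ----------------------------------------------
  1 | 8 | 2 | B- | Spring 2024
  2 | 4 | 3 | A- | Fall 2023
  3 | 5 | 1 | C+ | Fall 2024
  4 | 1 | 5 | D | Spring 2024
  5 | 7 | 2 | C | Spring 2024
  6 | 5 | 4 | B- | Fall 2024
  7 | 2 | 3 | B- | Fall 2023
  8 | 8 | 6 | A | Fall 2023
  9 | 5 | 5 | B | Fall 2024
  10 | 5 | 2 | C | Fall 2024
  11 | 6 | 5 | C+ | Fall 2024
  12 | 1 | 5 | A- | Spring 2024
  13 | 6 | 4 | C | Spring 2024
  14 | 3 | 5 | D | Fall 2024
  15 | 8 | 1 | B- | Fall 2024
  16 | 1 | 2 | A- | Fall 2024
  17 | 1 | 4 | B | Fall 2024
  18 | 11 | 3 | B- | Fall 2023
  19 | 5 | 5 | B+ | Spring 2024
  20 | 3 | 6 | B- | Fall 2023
SELECT DISTINCT grade FROM enrollments

Execution result:
grade
B-
A-
C+
D
C
A
B
B+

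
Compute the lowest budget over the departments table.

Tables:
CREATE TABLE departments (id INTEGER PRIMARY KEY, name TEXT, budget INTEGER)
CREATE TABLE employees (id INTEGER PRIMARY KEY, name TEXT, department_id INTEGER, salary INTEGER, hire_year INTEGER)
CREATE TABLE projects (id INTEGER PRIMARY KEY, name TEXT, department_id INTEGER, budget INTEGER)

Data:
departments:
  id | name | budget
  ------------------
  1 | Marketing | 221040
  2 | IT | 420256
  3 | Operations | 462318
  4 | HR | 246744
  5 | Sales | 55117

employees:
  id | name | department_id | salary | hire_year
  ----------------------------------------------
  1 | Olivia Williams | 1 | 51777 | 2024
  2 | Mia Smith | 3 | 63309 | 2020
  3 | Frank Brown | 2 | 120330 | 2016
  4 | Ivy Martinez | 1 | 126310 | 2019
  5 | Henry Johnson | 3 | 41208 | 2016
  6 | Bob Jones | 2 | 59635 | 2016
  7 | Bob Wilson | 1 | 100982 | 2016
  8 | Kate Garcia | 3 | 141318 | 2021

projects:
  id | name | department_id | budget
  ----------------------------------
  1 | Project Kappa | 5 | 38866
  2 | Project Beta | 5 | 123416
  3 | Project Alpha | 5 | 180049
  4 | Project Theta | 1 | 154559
SELECT MIN(budget) FROM departments

Execution result:
55117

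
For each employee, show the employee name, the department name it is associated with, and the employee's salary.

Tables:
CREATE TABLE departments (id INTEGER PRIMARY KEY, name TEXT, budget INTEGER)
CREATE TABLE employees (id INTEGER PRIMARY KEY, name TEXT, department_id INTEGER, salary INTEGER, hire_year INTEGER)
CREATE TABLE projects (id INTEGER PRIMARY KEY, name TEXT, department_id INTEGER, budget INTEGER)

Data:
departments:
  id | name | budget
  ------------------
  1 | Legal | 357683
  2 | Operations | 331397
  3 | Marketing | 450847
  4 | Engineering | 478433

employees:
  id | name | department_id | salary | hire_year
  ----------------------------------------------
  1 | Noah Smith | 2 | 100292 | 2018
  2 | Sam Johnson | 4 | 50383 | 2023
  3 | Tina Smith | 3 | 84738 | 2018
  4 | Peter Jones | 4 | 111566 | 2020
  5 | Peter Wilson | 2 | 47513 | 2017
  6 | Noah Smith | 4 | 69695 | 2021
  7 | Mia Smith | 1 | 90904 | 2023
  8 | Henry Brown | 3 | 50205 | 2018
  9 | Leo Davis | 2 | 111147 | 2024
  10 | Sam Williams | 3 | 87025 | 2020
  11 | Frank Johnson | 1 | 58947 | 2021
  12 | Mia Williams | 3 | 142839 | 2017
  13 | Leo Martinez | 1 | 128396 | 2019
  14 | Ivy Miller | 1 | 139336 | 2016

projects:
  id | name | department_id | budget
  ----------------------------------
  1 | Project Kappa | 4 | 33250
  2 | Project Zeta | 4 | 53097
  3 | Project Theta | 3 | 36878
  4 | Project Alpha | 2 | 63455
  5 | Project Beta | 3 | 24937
SELECT c.name, p.name AS department, c.salary FROM employees c JOIN departments p ON c.department_id = p.id

Execution result:
name | department | salary
Noah Smith | Operations | 100292
Sam Johnson | Engineering | 50383
Tina Smith | Marketing | 84738
Peter Jones | Engineering | 111566
Peter Wilson | Operations | 47513
Noah Smith | Engineering | 69695
Mia Smith | Legal | 90904
Henry Brown | Marketing | 50205
Leo Davis | Operations | 111147
Sam Williams | Marketing | 87025
Frank Johnson | Legal | 58947
Mia Williams | Marketing | 142839
Leo Martinez | Legal | 128396
Ivy Miller | Legal | 139336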